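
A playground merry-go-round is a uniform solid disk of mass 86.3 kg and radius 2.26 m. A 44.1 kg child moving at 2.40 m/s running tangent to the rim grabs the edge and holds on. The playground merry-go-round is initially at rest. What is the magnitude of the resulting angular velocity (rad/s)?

About the axle the impulsive forces during the collision are internal, so angular momentum about that axis is conserved.
I_p = ½(86.3)(2.26)² = 220.4 kg·m². Taking the sense of the child's angular momentum as positive, L_{child} = m v R = (44.1)(2.40)(2.26) = 239.2 kg·m²/s.
L_i = 0 + 239.2 = 239.2 kg·m²/s.
After sticking, I_f = I_p + m R² = 220.4 + (44.1)(2.26)² = 445.6 kg·m².
ω_f = L_i / I_f = 239.2 / 445.6 = 0.5368 rad/s.

|ω_f| ≈ 0.537 rad/s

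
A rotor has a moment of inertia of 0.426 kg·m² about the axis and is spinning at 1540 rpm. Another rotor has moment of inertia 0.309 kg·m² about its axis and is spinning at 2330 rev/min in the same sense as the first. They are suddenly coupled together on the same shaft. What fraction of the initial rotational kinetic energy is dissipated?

The coupling torques are internal; angular momentum about the shared axis is conserved.
Taking A's sense as positive: L = (0.4260)(1540) + (0.3090)(2330) = 1376 kg·m²·rpm.
Combined I = 0.4260 + 0.3090 = 0.7350 kg·m².
ω_f = L / I = 1376 / 0.7350 = 1872 rpm.
KE_i = ½ΣIω² = 14740 J; KE_f = ½(0.7350)(196.0)² = 14120 J.
Fraction dissipated = (KE_i − KE_f)/KE_i = 0.04158.

fraction ≈ 0.0416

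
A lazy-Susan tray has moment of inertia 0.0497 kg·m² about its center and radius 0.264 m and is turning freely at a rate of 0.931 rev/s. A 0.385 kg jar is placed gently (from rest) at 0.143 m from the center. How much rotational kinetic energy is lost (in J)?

energy lost ≈ 0.116 J

The added mass arrives with no angular momentum about the center, and any external torque about the center is negligible, so the system's angular momentum is conserved.
Added inertia Σmr² = (0.385)(0.143)² = 0.007873 kg·m²; I_f = 0.04970 + 0.007873 = 0.05757 kg·m².
ω_f = I_p ω_i / I_f = (0.04970)(0.931) / 0.05757 = 0.8037 rev/s.
KE_i = ½(0.04970)(5.850 rad/s)² = 0.8503 J; KE_f = ½(0.05757)(5.050)² = 0.7340 J.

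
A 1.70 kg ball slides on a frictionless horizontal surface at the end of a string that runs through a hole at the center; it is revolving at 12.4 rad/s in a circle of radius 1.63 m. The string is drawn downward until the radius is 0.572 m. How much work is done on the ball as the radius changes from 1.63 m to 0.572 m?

W ≈ 2470 J

The constraining force is radial, so m r² ω about the center is conserved.
ω₂ = ω₁ (r₁/r₂)² = (12.4)(1.63/0.572)² = 100.7 rad/s.
W = ΔKE = ½m(v₂² − v₁²) = 2473 J.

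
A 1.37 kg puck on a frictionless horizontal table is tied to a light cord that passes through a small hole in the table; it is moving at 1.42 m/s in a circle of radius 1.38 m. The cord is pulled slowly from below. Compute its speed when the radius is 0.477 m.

v₂ ≈ 4.11 m/s

Central (radial) force ⇒ zero torque about the center ⇒ m v r is constant.
v₂ = v₁ r₁ / r₂ = (1.42)(1.38) / (0.477) = 4.108 m/s.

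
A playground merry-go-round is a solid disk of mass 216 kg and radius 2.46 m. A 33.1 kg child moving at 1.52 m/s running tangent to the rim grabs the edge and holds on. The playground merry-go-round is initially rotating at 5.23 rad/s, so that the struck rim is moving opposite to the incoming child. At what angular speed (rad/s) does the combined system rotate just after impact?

|ω_f| ≈ 3.86 rad/s

About the axle the impulsive forces during the collision are internal, so angular momentum about that axis is conserved.
I_p = ½(216)(2.46)² = 653.6 kg·m². Taking the sense of the child's angular momentum as positive, L_{child} = m v R = (33.1)(1.52)(2.46) = 123.8 kg·m²/s.
L_i = −I_p ω_p + m v R = −(653.6)(5.23) + 123.8 = -3294 kg·m²/s.
After sticking, I_f = I_p + m R² = 653.6 + (33.1)(2.46)² = 853.9 kg·m².
ω_f = L_i / I_f = -3294 / 853.9 = -3.858 rad/s.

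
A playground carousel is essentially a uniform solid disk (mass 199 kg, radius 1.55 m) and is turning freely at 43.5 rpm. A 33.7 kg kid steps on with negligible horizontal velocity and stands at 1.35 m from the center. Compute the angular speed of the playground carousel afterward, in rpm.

The added mass arrives with no angular momentum about the center, and any external torque about the center is negligible, so the system's angular momentum is conserved.
I_p = ½(199)(1.55)² = 239.0 kg·m².
Added inertia Σmr² = (33.7)(1.35)² = 61.42 kg·m²; I_f = 239.0 + 61.42 = 300.5 kg·m².
ω_f = I_p ω_i / I_f = (239.0)(43.5) / 300.5 = 34.61 rpm.

ω_f ≈ 34.6 rpm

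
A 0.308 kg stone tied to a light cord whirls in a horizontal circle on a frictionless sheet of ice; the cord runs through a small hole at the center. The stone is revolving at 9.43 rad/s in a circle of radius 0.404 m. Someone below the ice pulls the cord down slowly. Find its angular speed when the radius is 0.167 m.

ω₂ ≈ 55.2 rad/s

No torque about the axis ⇒ m r₁² ω₁ = m r₂² ω₂.
ω₂ = ω₁ (r₁/r₂)² = (9.43)(0.404/0.167)² = 55.19 rad/s.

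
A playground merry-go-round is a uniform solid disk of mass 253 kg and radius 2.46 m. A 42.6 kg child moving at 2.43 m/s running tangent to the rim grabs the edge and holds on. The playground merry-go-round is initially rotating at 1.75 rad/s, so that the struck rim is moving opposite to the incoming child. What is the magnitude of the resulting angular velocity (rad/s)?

About the axle the impulsive forces during the collision are internal, so angular momentum about that axis is conserved.
I_p = ½(253)(2.46)² = 765.5 kg·m². Taking the sense of the child's angular momentum as positive, L_{child} = m v R = (42.6)(2.43)(2.46) = 254.7 kg·m²/s.
L_i = −I_p ω_p + m v R = −(765.5)(1.75) + 254.7 = -1085 kg·m²/s.
After sticking, I_f = I_p + m R² = 765.5 + (42.6)(2.46)² = 1023 kg·m².
ω_f = L_i / I_f = -1085 / 1023 = -1.060 rad/s.

|ω_f| ≈ 1.06 rad/s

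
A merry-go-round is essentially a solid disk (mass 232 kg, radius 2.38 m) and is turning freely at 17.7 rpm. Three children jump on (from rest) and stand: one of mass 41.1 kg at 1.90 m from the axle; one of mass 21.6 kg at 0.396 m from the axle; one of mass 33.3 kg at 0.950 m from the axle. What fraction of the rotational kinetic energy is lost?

fraction ≈ 0.217

No external torque acts about the axle; L_before = L_after.
I_p = ½(232)(2.38)² = 657.1 kg·m².
Added inertia Σmr² = (41.1)(1.90)² + (21.6)(0.396)² + (33.3)(0.950)² = 181.8 kg·m²; I_f = 657.1 + 181.8 = 838.9 kg·m².
ω_f = I_p ω_i / I_f = (657.1)(17.7) / 838.9 = 13.86 rpm.
KE_i = ½(657.1)(1.854 rad/s)² = 1129 J; KE_f = ½(838.9)(1.452)² = 884.1 J.
Fraction lost = 0.2167.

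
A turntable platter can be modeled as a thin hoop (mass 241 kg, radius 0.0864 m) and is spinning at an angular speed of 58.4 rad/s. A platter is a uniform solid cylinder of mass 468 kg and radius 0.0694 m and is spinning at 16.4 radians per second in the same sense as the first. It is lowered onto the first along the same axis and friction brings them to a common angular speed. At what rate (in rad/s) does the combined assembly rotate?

The coupling torques are internal; angular momentum about the shared axis is conserved.
Moments of inertia: I_A = (241)(0.0864)² = 1.799 kg·m²; I_B = ½(468)(0.0694)² = 1.127 kg·m².
Taking A's sense as positive: L = (1.799)(58.4) + (1.127)(16.4) = 123.5 kg·m²·rad/s.
Combined I = 1.799 + 1.127 = 2.926 kg·m².
ω_f = L / I = 123.5 / 2.926 = 42.22 rad/s.

|ω_f| ≈ 42.2 rad/s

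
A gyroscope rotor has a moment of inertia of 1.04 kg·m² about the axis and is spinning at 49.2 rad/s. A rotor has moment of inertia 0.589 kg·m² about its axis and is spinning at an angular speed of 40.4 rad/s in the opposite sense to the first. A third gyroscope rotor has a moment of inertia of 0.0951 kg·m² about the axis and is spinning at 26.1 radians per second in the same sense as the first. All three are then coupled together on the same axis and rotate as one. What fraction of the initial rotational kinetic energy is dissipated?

fraction ≈ 0.854

The coupling torques are internal; angular momentum about the shared axis is conserved.
Taking A's sense as positive: L = (1.040)(49.2) − (0.5890)(40.4) + (0.09510)(26.1) = 29.85 kg·m²·rad/s.
Combined I = 1.040 + 0.5890 + 0.09510 = 1.724 kg·m².
ω_f = L / I = 29.85 / 1.724 = 17.32 rad/s.
KE_i = ½ΣIω² = 1772 J; KE_f = ½(1.724)(17.32)² = 258.5 J.
Fraction dissipated = (KE_i − KE_f)/KE_i = 0.8541.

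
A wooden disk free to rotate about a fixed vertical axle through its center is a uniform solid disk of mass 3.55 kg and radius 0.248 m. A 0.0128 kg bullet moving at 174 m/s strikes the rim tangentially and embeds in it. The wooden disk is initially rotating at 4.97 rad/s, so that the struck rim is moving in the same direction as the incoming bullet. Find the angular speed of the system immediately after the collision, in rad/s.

|ω_f| ≈ 9.96 rad/s

The axle reaction passes through the axle and exerts no torque about it; angular momentum about the axle is conserved through the impact.
I_p = ½(3.55)(0.248)² = 0.1092 kg·m². Taking the sense of the bullet's angular momentum as positive, L_{bullet} = m v R = (0.0128)(174)(0.248) = 0.5523 kg·m²/s.
L_i = +I_p ω_p + m v R = +(0.1092)(4.97) + 0.5523 = 1.095 kg·m²/s.
After sticking, I_f = I_p + m R² = 0.1092 + (0.0128)(0.248)² = 0.1100 kg·m².
ω_f = L_i / I_f = 1.095 / 0.1100 = 9.958 rad/s.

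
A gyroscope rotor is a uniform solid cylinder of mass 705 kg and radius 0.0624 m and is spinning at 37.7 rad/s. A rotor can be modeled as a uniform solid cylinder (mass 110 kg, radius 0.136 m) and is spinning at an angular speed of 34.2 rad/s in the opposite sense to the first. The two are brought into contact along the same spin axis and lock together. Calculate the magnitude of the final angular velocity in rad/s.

No external torque acts about the common axis, so total angular momentum is conserved.
Moments of inertia: I_A = ½(705)(0.0624)² = 1.373 kg·m²; I_B = ½(110)(0.136)² = 1.017 kg·m².
Taking A's sense as positive: L = (1.373)(37.7) − (1.017)(34.2) = 16.95 kg·m²·rad/s.
Combined I = 1.373 + 1.017 = 2.390 kg·m².
ω_f = L / I = 16.95 / 2.390 = 7.094 rad/s.

|ω_f| ≈ 7.09 rad/s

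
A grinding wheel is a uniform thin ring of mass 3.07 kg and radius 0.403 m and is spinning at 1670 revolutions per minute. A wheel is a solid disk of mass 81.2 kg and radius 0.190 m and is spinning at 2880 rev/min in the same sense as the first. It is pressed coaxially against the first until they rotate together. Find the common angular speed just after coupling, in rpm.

|ω_f| ≈ 2570 rpm

The coupling torques are internal; angular momentum about the shared axis is conserved.
Moments of inertia: I_A = (3.07)(0.403)² = 0.4986 kg·m²; I_B = ½(81.2)(0.190)² = 1.466 kg·m².
Taking A's sense as positive: L = (0.4986)(1670) + (1.466)(2880) = 5054 kg·m²·rpm.
Combined I = 0.4986 + 1.466 = 1.964 kg·m².
ω_f = L / I = 5054 / 1.964 = 2573 rpm.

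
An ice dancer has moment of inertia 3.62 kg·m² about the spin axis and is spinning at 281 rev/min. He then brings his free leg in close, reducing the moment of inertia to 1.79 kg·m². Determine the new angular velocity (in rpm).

No external torque acts about the spin axis, so angular momentum is conserved.
ω₂ = I₁ω₁ / I₂ = (3.620)(281 rpm) / (1.790) = 568.3 rpm.

ω₂ ≈ 568 rpm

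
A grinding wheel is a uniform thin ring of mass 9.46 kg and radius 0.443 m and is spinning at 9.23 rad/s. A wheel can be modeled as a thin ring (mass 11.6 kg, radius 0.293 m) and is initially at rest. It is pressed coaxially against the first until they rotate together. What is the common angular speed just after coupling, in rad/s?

|ω_f| ≈ 6.01 rad/s

No external torque acts about the common axis, so total angular momentum is conserved.
Moments of inertia: I_A = (9.46)(0.443)² = 1.857 kg·m²; I_B = (11.6)(0.293)² = 0.9958 kg·m².
Taking A's sense as positive: L = (1.857)(9.23) = 17.14 kg·m²·rad/s.
Combined I = 1.857 + 0.9958 = 2.852 kg·m².
ω_f = L / I = 17.14 / 2.852 = 6.008 rad/s.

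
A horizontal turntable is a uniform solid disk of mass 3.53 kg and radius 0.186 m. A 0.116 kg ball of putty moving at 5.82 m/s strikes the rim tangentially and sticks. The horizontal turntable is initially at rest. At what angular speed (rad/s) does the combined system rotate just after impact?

|ω_f| ≈ 1.93 rad/s

The axle reaction passes through the axle and exerts no torque about it; angular momentum about the axle is conserved through the impact.
I_p = ½(3.53)(0.186)² = 0.06106 kg·m². Taking the sense of the ball of putty's angular momentum as positive, L_{ball} = m v R = (0.116)(5.82)(0.186) = 0.1256 kg·m²/s.
L_i = 0 + 0.1256 = 0.1256 kg·m²/s.
After sticking, I_f = I_p + m R² = 0.06106 + (0.116)(0.186)² = 0.06508 kg·m².
ω_f = L_i / I_f = 0.1256 / 0.06508 = 1.930 rad/s.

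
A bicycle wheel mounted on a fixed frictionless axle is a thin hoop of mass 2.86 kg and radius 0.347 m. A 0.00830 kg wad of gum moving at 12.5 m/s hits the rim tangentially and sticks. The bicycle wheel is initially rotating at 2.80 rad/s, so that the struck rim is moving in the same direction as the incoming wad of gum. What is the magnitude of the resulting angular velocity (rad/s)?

|ω_f| ≈ 2.90 rad/s

About the axle the impulsive forces during the collision are internal, so angular momentum about that axis is conserved.
I_p = (2.86)(0.347)² = 0.3444 kg·m². Taking the sense of the wad of gum's angular momentum as positive, L_{wad} = m v R = (0.00830)(12.5)(0.347) = 0.03600 kg·m²/s.
L_i = +I_p ω_p + m v R = +(0.3444)(2.80) + 0.03600 = 1.000 kg·m²/s.
After sticking, I_f = I_p + m R² = 0.3444 + (0.00830)(0.347)² = 0.3454 kg·m².
ω_f = L_i / I_f = 1.000 / 0.3454 = 2.896 rad/s.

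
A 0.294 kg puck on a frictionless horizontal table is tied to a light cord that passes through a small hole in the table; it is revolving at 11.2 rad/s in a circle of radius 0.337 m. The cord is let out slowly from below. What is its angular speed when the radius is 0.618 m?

The constraining force is radial, so m r² ω about the center is conserved.
ω₂ = ω₁ (r₁/r₂)² = (11.2)(0.337/0.618)² = 3.330 rad/s.

ω₂ ≈ 3.33 rad/s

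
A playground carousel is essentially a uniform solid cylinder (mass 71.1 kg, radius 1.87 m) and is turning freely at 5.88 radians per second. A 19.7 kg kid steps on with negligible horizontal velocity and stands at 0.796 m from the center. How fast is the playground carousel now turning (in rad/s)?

ω_f ≈ 5.34 rad/s

The added mass arrives with no angular momentum about the center, and any external torque about the center is negligible, so the system's angular momentum is conserved.
I_p = ½(71.1)(1.87)² = 124.3 kg·m².
Added inertia Σmr² = (19.7)(0.796)² = 12.48 kg·m²; I_f = 124.3 + 12.48 = 136.8 kg·m².
ω_f = I_p ω_i / I_f = (124.3)(5.88) / 136.8 = 5.343 rad/s.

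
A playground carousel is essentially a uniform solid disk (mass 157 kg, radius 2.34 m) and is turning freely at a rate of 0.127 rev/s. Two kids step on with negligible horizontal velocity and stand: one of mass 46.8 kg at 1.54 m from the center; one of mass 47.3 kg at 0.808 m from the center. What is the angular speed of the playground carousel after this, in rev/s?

ω_f ≈ 0.0955 rev/s

No external torque acts about the center; L_before = L_after.
I_p = ½(157)(2.34)² = 429.8 kg·m².
Added inertia Σmr² = (46.8)(1.54)² + (47.3)(0.808)² = 141.9 kg·m²; I_f = 429.8 + 141.9 = 571.7 kg·m².
ω_f = I_p ω_i / I_f = (429.8)(0.127) / 571.7 = 0.09548 rev/s.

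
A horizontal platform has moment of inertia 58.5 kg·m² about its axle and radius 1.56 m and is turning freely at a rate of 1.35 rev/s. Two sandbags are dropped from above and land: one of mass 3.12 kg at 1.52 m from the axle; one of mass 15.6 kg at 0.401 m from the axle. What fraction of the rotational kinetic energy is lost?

fraction ≈ 0.142

The added mass arrives with no angular momentum about the axle, and any external torque about the axle is negligible, so the system's angular momentum is conserved.
Added inertia Σmr² = (3.12)(1.52)² + (15.6)(0.401)² = 9.717 kg·m²; I_f = 58.50 + 9.717 = 68.22 kg·m².
ω_f = I_p ω_i / I_f = (58.50)(1.35) / 68.22 = 1.158 rev/s.
KE_i = ½(58.50)(8.482 rad/s)² = 2105 J; KE_f = ½(68.22)(7.274)² = 1805 J.
Fraction lost = 0.1424.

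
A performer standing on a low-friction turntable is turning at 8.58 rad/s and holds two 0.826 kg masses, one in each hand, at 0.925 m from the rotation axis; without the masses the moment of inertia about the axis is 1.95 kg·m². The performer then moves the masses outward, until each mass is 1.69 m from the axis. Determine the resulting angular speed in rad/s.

Angular momentum about the spin axis is conserved since the torque about it is zero.
I₁ = 1.95 + 2(0.826)(0.925)² = 3.363 kg·m²; I₂ = 1.95 + 2(0.826)(1.69)² = 6.668 kg·m².
ω₂ = I₁ω₁ / I₂ = (3.363)(8.58 rad/s) / (6.668) = 4.328 rad/s.

ω₂ ≈ 4.33 rad/s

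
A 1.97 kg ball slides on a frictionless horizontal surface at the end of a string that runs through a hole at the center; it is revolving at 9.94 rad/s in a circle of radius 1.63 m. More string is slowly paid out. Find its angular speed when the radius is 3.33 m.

The constraining force is radial, so m r² ω about the center is conserved.
ω₂ = ω₁ (r₁/r₂)² = (9.94)(1.63/3.33)² = 2.382 rad/s.

ω₂ ≈ 2.38 rad/s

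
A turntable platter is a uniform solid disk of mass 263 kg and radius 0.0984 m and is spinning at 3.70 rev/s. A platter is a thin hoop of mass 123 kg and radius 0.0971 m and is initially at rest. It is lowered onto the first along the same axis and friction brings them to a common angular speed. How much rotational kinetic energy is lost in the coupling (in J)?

ΔKE lost ≈ 164 J

The coupling torques are internal; angular momentum about the shared axis is conserved.
Moments of inertia: I_A = ½(263)(0.0984)² = 1.273 kg·m²; I_B = (123)(0.0971)² = 1.160 kg·m².
Taking A's sense as positive: L = (1.273)(3.70) = 4.711 kg·m²·rev/s.
Combined I = 1.273 + 1.160 = 2.433 kg·m².
ω_f = L / I = 4.711 / 2.433 = 1.936 rev/s.
KE_i = ½ΣIω² = 344.1 J; KE_f = ½(2.433)(12.17)² = 180.1 J.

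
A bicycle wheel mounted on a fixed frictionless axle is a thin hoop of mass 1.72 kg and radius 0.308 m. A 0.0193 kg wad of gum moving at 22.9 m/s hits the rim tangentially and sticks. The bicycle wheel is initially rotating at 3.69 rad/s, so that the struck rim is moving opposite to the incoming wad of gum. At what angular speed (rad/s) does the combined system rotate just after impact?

|ω_f| ≈ 2.82 rad/s

About the axle the impulsive forces during the collision are internal, so angular momentum about that axis is conserved.
I_p = (1.72)(0.308)² = 0.1632 kg·m². Taking the sense of the wad of gum's angular momentum as positive, L_{wad} = m v R = (0.0193)(22.9)(0.308) = 0.1361 kg·m²/s.
L_i = −I_p ω_p + m v R = −(0.1632)(3.69) + 0.1361 = -0.4660 kg·m²/s.
After sticking, I_f = I_p + m R² = 0.1632 + (0.0193)(0.308)² = 0.1650 kg·m².
ω_f = L_i / I_f = -0.4660 / 0.1650 = -2.824 rad/s.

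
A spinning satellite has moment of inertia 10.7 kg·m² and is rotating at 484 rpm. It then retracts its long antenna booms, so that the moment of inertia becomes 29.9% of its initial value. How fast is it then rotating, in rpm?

Angular momentum about the spin axis is conserved since the torque about it is zero.
I₂ = 0.299 × 10.7 = 3.199 kg·m².
ω₂ = I₁ω₁ / I₂ = (10.70)(484 rpm) / (3.199) = 1619 rpm.

ω₂ ≈ 1620 rpm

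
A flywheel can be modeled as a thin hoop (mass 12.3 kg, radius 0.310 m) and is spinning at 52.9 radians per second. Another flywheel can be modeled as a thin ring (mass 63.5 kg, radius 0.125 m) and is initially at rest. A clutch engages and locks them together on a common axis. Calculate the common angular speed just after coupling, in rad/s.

|ω_f| ≈ 28.8 rad/s

No external torque acts about the common axis, so total angular momentum is conserved.
Moments of inertia: I_A = (12.3)(0.310)² = 1.182 kg·m²; I_B = (63.5)(0.125)² = 0.9922 kg·m².
Taking A's sense as positive: L = (1.182)(52.9) = 62.53 kg·m²·rad/s.
Combined I = 1.182 + 0.9922 = 2.174 kg·m².
ω_f = L / I = 62.53 / 2.174 = 28.76 rad/s.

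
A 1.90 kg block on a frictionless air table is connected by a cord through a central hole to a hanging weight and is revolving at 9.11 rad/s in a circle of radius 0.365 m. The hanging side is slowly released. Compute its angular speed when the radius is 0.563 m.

No torque about the axis ⇒ m r₁² ω₁ = m r₂² ω₂.
ω₂ = ω₁ (r₁/r₂)² = (9.11)(0.365/0.563)² = 3.829 rad/s.

ω₂ ≈ 3.83 rad/s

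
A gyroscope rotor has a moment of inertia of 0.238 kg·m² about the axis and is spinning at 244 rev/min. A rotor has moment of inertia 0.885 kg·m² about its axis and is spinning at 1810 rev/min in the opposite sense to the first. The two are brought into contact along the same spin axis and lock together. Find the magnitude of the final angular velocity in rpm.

|ω_f| ≈ 1370 rpm

No external torque acts about the common axis, so total angular momentum is conserved.
Taking A's sense as positive: L = (0.2380)(244) − (0.8850)(1810) = -1544 kg·m²·rpm.
Combined I = 0.2380 + 0.8850 = 1.123 kg·m².
ω_f = L / I = -1544 / 1.123 = -1375 rpm.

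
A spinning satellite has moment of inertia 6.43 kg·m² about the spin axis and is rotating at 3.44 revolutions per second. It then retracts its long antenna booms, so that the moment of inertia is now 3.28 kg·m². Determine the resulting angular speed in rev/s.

ω₂ ≈ 6.74 rev/s

With no external torque about the axis, L is conserved: I₁ω₁ = I₂ω₂.
ω₂ = I₁ω₁ / I₂ = (6.430)(3.44 rev/s) / (3.280) = 6.744 rev/s.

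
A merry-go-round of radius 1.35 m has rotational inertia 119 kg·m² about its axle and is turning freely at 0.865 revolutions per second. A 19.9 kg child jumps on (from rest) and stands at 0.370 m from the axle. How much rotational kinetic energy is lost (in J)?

energy lost ≈ 39.3 J

No external torque acts about the axle; L_before = L_after.
Added inertia Σmr² = (19.9)(0.370)² = 2.724 kg·m²; I_f = 119.0 + 2.724 = 121.7 kg·m².
ω_f = I_p ω_i / I_f = (119.0)(0.865) / 121.7 = 0.8456 rev/s.
KE_i = ½(119.0)(5.435 rad/s)² = 1758 J; KE_f = ½(121.7)(5.313)² = 1718 J.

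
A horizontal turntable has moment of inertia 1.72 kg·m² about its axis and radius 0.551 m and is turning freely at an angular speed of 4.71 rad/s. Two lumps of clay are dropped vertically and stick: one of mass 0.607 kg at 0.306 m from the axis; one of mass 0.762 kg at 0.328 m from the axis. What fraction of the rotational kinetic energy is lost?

fraction ≈ 0.0747

No external torque acts about the axis; L_before = L_after.
Added inertia Σmr² = (0.607)(0.306)² + (0.762)(0.328)² = 0.1388 kg·m²; I_f = 1.720 + 0.1388 = 1.859 kg·m².
ω_f = I_p ω_i / I_f = (1.720)(4.71) / 1.859 = 4.358 rad/s.
KE_i = ½(1.720)(4.710 rad/s)² = 19.08 J; KE_f = ½(1.859)(4.358)² = 17.65 J.
Fraction lost = 0.07468.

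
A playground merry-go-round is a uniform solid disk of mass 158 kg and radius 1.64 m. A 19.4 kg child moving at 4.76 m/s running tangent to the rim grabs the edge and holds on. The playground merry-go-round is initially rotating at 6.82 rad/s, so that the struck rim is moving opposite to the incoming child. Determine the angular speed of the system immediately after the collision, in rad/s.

|ω_f| ≈ 4.90 rad/s

About the axle the impulsive forces during the collision are internal, so angular momentum about that axis is conserved.
I_p = ½(158)(1.64)² = 212.5 kg·m². Taking the sense of the child's angular momentum as positive, L_{child} = m v R = (19.4)(4.76)(1.64) = 151.4 kg·m²/s.
L_i = −I_p ω_p + m v R = −(212.5)(6.82) + 151.4 = -1298 kg·m²/s.
After sticking, I_f = I_p + m R² = 212.5 + (19.4)(1.64)² = 264.7 kg·m².
ω_f = L_i / I_f = -1298 / 264.7 = -4.903 rad/s.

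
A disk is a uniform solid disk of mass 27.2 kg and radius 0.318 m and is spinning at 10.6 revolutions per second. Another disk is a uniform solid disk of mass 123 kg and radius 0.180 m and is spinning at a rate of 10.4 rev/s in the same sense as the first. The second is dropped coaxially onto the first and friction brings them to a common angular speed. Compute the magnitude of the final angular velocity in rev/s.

|ω_f| ≈ 10.5 rev/s

The coupling torques are internal; angular momentum about the shared axis is conserved.
Moments of inertia: I_A = ½(27.2)(0.318)² = 1.375 kg·m²; I_B = ½(123)(0.180)² = 1.993 kg·m².
Taking A's sense as positive: L = (1.375)(10.6) + (1.993)(10.4) = 35.30 kg·m²·rev/s.
Combined I = 1.375 + 1.993 = 3.368 kg·m².
ω_f = L / I = 35.30 / 3.368 = 10.48 rev/s.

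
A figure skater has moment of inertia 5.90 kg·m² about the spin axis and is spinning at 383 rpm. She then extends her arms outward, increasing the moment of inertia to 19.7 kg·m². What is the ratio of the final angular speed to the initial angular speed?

ω₂/ω₁ ≈ 0.299

With no external torque about the axis, L is conserved: I₁ω₁ = I₂ω₂.
ω₂/ω₁ = I₁/I₂ = 5.900 / 19.70 = 0.2995.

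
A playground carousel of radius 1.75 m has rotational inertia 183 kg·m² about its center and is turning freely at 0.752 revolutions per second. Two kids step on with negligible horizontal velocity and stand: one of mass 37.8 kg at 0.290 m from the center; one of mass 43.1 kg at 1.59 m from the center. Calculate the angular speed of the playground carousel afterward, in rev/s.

No external torque acts about the center; L_before = L_after.
Added inertia Σmr² = (37.8)(0.290)² + (43.1)(1.59)² = 112.1 kg·m²; I_f = 183.0 + 112.1 = 295.1 kg·m².
ω_f = I_p ω_i / I_f = (183.0)(0.752) / 295.1 = 0.4663 rev/s.

ω_f ≈ 0.466 rev/s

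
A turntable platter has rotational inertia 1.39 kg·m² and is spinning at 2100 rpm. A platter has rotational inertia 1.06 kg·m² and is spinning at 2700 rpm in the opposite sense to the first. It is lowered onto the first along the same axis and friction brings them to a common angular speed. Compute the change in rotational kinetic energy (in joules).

The coupling torques are internal; angular momentum about the shared axis is conserved.
Taking A's sense as positive: L = (1.390)(2100) − (1.060)(2700) = 57.00 kg·m²·rpm.
Combined I = 1.390 + 1.060 = 2.450 kg·m².
ω_f = L / I = 57.00 / 2.450 = 23.27 rpm.
KE_i = ½ΣIω² = 75980 J; KE_f = ½(2.450)(2.436)² = 7.271 J.

ΔKE ≈ -76000 J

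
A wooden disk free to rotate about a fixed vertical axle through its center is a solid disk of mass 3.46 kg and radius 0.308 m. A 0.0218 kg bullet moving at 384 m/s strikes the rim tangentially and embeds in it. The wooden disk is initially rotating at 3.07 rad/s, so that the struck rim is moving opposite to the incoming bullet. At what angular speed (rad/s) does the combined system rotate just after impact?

|ω_f| ≈ 12.5 rad/s

The axle reaction passes through the axle and exerts no torque about it; angular momentum about the axle is conserved through the impact.
I_p = ½(3.46)(0.308)² = 0.1641 kg·m². Taking the sense of the bullet's angular momentum as positive, L_{bullet} = m v R = (0.0218)(384)(0.308) = 2.578 kg·m²/s.
L_i = −I_p ω_p + m v R = −(0.1641)(3.07) + 2.578 = 2.074 kg·m²/s.
After sticking, I_f = I_p + m R² = 0.1641 + (0.0218)(0.308)² = 0.1662 kg·m².
ω_f = L_i / I_f = 2.074 / 0.1662 = 12.48 rad/s.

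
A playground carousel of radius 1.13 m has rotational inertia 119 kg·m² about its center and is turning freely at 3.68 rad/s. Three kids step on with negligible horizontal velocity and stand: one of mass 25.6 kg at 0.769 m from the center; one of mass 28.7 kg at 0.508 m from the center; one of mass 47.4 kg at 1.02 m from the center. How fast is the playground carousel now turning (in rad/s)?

No external torque acts about the center; L_before = L_after.
Added inertia Σmr² = (25.6)(0.769)² + (28.7)(0.508)² + (47.4)(1.02)² = 71.86 kg·m²; I_f = 119.0 + 71.86 = 190.9 kg·m².
ω_f = I_p ω_i / I_f = (119.0)(3.68) / 190.9 = 2.294 rad/s.

ω_f ≈ 2.29 rad/s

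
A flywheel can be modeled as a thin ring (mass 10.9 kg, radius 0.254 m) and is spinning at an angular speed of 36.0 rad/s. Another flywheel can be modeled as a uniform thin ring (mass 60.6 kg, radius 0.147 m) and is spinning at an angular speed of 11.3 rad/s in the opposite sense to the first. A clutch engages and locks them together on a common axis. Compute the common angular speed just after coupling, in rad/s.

|ω_f| ≈ 5.23 rad/s

The coupling torques are internal; angular momentum about the shared axis is conserved.
Moments of inertia: I_A = (10.9)(0.254)² = 0.7032 kg·m²; I_B = (60.6)(0.147)² = 1.310 kg·m².
Taking A's sense as positive: L = (0.7032)(36.0) − (1.310)(11.3) = 10.52 kg·m²·rad/s.
Combined I = 0.7032 + 1.310 = 2.013 kg·m².
ω_f = L / I = 10.52 / 2.013 = 5.226 rad/s.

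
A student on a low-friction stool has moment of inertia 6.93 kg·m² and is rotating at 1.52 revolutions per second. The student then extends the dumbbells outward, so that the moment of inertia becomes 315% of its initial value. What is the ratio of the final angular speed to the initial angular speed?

No external torque acts about the spin axis, so angular momentum is conserved.
I₂ = 3.15 × 6.93 = 21.83 kg·m².
ω₂/ω₁ = I₁/I₂ = 6.930 / 21.83 = 0.3175.

ω₂/ω₁ ≈ 0.317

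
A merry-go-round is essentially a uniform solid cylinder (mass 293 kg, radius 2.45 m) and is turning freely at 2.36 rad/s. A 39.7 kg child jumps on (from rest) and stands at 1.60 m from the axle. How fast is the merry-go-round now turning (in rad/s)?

No external torque acts about the axle; L_before = L_after.
I_p = ½(293)(2.45)² = 879.4 kg·m².
Added inertia Σmr² = (39.7)(1.60)² = 101.6 kg·m²; I_f = 879.4 + 101.6 = 981.0 kg·m².
ω_f = I_p ω_i / I_f = (879.4)(2.36) / 981.0 = 2.116 rad/s.

ω_f ≈ 2.12 rad/s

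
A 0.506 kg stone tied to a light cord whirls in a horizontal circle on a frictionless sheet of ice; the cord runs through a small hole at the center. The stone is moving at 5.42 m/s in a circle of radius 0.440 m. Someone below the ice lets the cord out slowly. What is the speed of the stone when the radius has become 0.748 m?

The only horizontal force on the mass is along the cord (radial), so it exerts no torque about the hole and angular momentum m v r is conserved.
v₂ = v₁ r₁ / r₂ = (5.42)(0.440) / (0.748) = 3.188 m/s.

v₂ ≈ 3.19 m/s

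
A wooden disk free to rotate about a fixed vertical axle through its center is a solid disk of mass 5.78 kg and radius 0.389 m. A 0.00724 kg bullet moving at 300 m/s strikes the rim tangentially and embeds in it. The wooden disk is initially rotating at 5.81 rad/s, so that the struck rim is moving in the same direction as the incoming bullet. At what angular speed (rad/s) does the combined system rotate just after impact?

|ω_f| ≈ 7.72 rad/s

About the axle the impulsive forces during the collision are internal, so angular momentum about that axis is conserved.
I_p = ½(5.78)(0.389)² = 0.4373 kg·m². Taking the sense of the bullet's angular momentum as positive, L_{bullet} = m v R = (0.00724)(300)(0.389) = 0.8449 kg·m²/s.
L_i = +I_p ω_p + m v R = +(0.4373)(5.81) + 0.8449 = 3.386 kg·m²/s.
After sticking, I_f = I_p + m R² = 0.4373 + (0.00724)(0.389)² = 0.4384 kg·m².
ω_f = L_i / I_f = 3.386 / 0.4384 = 7.723 rad/s.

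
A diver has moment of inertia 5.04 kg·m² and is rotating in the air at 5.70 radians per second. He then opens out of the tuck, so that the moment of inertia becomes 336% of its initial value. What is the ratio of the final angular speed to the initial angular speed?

Angular momentum about the spin axis is conserved since the torque about it is zero.
I₂ = 3.36 × 5.04 = 16.93 kg·m².
ω₂/ω₁ = I₁/I₂ = 5.040 / 16.93 = 0.2976.

ω₂/ω₁ ≈ 0.298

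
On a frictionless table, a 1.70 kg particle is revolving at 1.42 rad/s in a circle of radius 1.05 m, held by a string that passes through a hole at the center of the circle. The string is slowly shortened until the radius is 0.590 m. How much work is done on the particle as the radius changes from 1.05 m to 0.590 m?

W ≈ 4.10 J

No torque about the axis ⇒ m r₁² ω₁ = m r₂² ω₂.
ω₂ = ω₁ (r₁/r₂)² = (1.42)(1.05/0.590)² = 4.497 rad/s.
W = ΔKE = ½m(v₂² − v₁²) = 4.095 J.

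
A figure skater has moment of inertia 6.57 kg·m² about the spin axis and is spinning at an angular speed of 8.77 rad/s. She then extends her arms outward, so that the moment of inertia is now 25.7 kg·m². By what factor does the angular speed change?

Angular momentum about the spin axis is conserved since the torque about it is zero.
ω₂/ω₁ = I₁/I₂ = 6.570 / 25.70 = 0.2556.

ω₂/ω₁ ≈ 0.256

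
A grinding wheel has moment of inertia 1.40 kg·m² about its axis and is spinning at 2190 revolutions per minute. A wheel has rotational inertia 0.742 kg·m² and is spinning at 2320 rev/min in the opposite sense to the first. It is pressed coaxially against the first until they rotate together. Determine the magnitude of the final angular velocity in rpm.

|ω_f| ≈ 628 rpm

The coupling torques are internal; angular momentum about the shared axis is conserved.
Taking A's sense as positive: L = (1.400)(2190) − (0.7420)(2320) = 1345 kg·m²·rpm.
Combined I = 1.400 + 0.7420 = 2.142 kg·m².
ω_f = L / I = 1345 / 2.142 = 627.7 rpm.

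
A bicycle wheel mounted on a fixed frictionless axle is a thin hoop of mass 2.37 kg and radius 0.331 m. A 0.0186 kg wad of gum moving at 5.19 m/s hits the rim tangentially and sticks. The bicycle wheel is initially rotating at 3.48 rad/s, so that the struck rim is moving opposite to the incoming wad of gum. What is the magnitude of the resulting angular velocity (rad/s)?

|ω_f| ≈ 3.33 rad/s

The axle reaction passes through the axle and exerts no torque about it; angular momentum about the axle is conserved through the impact.
I_p = (2.37)(0.331)² = 0.2597 kg·m². Taking the sense of the wad of gum's angular momentum as positive, L_{wad} = m v R = (0.0186)(5.19)(0.331) = 0.03195 kg·m²/s.
L_i = −I_p ω_p + m v R = −(0.2597)(3.48) + 0.03195 = -0.8717 kg·m²/s.
After sticking, I_f = I_p + m R² = 0.2597 + (0.0186)(0.331)² = 0.2617 kg·m².
ω_f = L_i / I_f = -0.8717 / 0.2617 = -3.331 rad/s.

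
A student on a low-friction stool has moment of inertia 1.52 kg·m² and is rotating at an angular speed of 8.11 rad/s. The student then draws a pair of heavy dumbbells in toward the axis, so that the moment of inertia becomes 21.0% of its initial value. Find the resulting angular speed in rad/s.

Angular momentum about the spin axis is conserved since the torque about it is zero.
I₂ = 0.210 × 1.52 = 0.3192 kg·m².
ω₂ = I₁ω₁ / I₂ = (1.520)(8.11 rad/s) / (0.3192) = 38.62 rad/s.

ω₂ ≈ 38.6 rad/s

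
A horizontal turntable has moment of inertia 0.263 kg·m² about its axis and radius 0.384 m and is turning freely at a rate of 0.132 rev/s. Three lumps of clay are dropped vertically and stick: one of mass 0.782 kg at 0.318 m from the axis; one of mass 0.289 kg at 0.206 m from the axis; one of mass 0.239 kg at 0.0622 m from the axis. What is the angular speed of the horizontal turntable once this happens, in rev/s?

No external torque acts about the axis; L_before = L_after.
Added inertia Σmr² = (0.782)(0.318)² + (0.289)(0.206)² + (0.239)(0.0622)² = 0.09227 kg·m²; I_f = 0.2630 + 0.09227 = 0.3553 kg·m².
ω_f = I_p ω_i / I_f = (0.2630)(0.132) / 0.3553 = 0.09772 rev/s.

ω_f ≈ 0.0977 rev/s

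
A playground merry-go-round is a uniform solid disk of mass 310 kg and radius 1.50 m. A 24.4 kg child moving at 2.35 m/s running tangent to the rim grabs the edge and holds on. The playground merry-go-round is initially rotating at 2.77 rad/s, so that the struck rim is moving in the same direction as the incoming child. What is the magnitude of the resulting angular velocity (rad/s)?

|ω_f| ≈ 2.61 rad/s

The axle reaction passes through the axle and exerts no torque about it; angular momentum about the axle is conserved through the impact.
I_p = ½(310)(1.50)² = 348.8 kg·m². Taking the sense of the child's angular momentum as positive, L_{child} = m v R = (24.4)(2.35)(1.50) = 86.01 kg·m²/s.
L_i = +I_p ω_p + m v R = +(348.8)(2.77) + 86.01 = 1052 kg·m²/s.
After sticking, I_f = I_p + m R² = 348.8 + (24.4)(1.50)² = 403.6 kg·m².
ω_f = L_i / I_f = 1052 / 403.6 = 2.606 rad/s.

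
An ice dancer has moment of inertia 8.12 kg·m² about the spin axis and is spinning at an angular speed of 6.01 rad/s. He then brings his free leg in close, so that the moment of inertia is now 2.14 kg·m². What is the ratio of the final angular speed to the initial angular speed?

ω₂/ω₁ ≈ 3.79

Angular momentum about the spin axis is conserved since the torque about it is zero.
ω₂/ω₁ = I₁/I₂ = 8.120 / 2.140 = 3.794.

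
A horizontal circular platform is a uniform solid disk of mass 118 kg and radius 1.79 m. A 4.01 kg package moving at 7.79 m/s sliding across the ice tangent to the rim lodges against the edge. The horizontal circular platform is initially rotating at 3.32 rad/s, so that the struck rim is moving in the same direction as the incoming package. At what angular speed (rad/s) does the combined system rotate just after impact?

|ω_f| ≈ 3.39 rad/s

The axle reaction passes through the central axle and exerts no torque about it; angular momentum about the central axle is conserved through the impact.
I_p = ½(118)(1.79)² = 189.0 kg·m². Taking the sense of the package's angular momentum as positive, L_{package} = m v R = (4.01)(7.79)(1.79) = 55.92 kg·m²/s.
L_i = +I_p ω_p + m v R = +(189.0)(3.32) + 55.92 = 683.5 kg·m²/s.
After sticking, I_f = I_p + m R² = 189.0 + (4.01)(1.79)² = 201.9 kg·m².
ω_f = L_i / I_f = 683.5 / 201.9 = 3.386 rad/s.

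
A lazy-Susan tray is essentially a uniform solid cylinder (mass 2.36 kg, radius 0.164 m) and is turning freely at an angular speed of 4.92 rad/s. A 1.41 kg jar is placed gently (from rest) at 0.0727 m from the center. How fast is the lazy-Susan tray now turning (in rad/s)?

The added mass arrives with no angular momentum about the center, and any external torque about the center is negligible, so the system's angular momentum is conserved.
I_p = ½(2.36)(0.164)² = 0.03174 kg·m².
Added inertia Σmr² = (1.41)(0.0727)² = 0.007452 kg·m²; I_f = 0.03174 + 0.007452 = 0.03919 kg·m².
ω_f = I_p ω_i / I_f = (0.03174)(4.92) / 0.03919 = 3.984 rad/s.

ω_f ≈ 3.98 rad/s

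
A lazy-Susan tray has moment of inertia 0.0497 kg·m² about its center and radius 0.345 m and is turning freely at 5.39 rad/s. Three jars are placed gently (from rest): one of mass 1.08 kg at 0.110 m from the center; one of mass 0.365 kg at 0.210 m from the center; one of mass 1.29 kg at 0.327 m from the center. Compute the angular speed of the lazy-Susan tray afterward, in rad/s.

The added mass arrives with no angular momentum about the center, and any external torque about the center is negligible, so the system's angular momentum is conserved.
Added inertia Σmr² = (1.08)(0.110)² + (0.365)(0.210)² + (1.29)(0.327)² = 0.1671 kg·m²; I_f = 0.04970 + 0.1671 = 0.2168 kg·m².
ω_f = I_p ω_i / I_f = (0.04970)(5.39) / 0.2168 = 1.236 rad/s.

ω_f ≈ 1.24 rad/s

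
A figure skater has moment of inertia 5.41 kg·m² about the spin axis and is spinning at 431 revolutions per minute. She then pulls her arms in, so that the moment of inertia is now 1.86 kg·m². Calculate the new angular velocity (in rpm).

Angular momentum about the spin axis is conserved since the torque about it is zero.
ω₂ = I₁ω₁ / I₂ = (5.410)(431 rpm) / (1.860) = 1254 rpm.

ω₂ ≈ 1250 rpm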